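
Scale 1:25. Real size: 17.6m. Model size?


Model size = real / scale
= 17.6 / 25
= 0.7040 m

0.7040 m


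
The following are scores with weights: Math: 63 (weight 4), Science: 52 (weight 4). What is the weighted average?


Numerator = 63×4 + 52×4
= 252 + 208
= 460
Total weight = 8
Weighted avg = 460/8
= 57.50

57.50


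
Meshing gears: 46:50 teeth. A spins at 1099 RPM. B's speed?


Gear ratio = 46:50 = 23:25
RPM_B = RPM_A × (teeth_A / teeth_B)
= 1099 × (46/50)
= 1011.1 RPM

1011.1 RPM


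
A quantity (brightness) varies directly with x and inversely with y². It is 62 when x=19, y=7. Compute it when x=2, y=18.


z = k·x/y²
Solve for k using the known point: k = z·y²/x = 62×49/19 = 3038/19 ≈ 159.8947
Now evaluate at x=2, y=18:
z = k × 2 / 324 = (3038 × 2) / (19 × 324) = 6076/6156
≈ 0.9870

0.9870


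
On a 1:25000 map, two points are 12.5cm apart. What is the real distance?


Real distance = map distance × scale
= 12.5cm × 25000
= 312500 cm = 3125.0 m
= 3.125 km

3.125 km


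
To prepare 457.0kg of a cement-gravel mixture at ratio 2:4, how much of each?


Total parts = 2 + 4 = 6
cement: 457.0 × 2/6 = 152.3kg
gravel: 457.0 × 4/6 = 304.7kg
= 152.3kg and 304.7kg

152.3kg and 304.7kg


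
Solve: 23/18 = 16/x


Cross multiply: 23 × x = 18 × 16
23x = 288
x = 288 / 23
= 12.52

12.52


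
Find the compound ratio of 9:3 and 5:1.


Compound ratio = (9×5) : (3×1)
= 45:3
GCD = 3
= 15:1

15:1


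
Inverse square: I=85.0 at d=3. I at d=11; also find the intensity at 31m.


I₁d₁² = I₂d₂²
I at 11m = 85.0 × (3/11)² = 85.0 × 9/121 = 765/121 ≈ 6.3223
I at 31m = 85.0 × (3/31)² = 85.0 × 9/961 = 765/961 ≈ 0.7960
= 6.3223 and 0.7960

6.3223 and 0.7960


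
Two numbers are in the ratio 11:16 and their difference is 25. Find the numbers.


Let A = 11k, B = 16k.
16k - 11k = 25
5k = 25 → k = 25/5 = 5
A = 11×5 = 55, B = 16×5 = 80
= A = 55, B = 80

A = 55, B = 80


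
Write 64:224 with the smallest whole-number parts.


GCD(64, 224) = 32
64/32 : 224/32
= 2:7

2:7


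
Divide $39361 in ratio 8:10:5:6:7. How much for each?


Total parts = 8 + 10 + 5 + 6 + 7 = 36
Part 1: 39361 × 8/36 = 8746.89
Part 2: 39361 × 10/36 = 10933.61
Part 3: 39361 × 5/36 = 5466.81
Part 4: 39361 × 6/36 = 6560.17
Part 5: 39361 × 7/36 = 7653.53
= Part 1: $8746.89, Part 2: $10933.61, Part 3: $5466.81, Part 4: $6560.17, Part 5: $7653.53

Part 1: $8746.89, Part 2: $10933.61, Part 3: $5466.81, Part 4: $6560.17, Part 5: $7653.53


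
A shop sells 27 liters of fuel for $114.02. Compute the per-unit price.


Unit rate = total / quantity
= 114.02 / 27
= $4.22 per unit

$4.22 per unit


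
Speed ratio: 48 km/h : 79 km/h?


Ratio = 48:79
GCD = 1
Simplified = 48:79
Time ratio (same distance) = 79:48
Speed ratio = 48:79

48:79


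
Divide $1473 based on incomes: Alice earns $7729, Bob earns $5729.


Total income = 7729 + 5729 = $13458
Alice: $1473 × 7729/13458 = $845.95
Bob: $1473 × 5729/13458 = $627.05
= Alice: $845.95, Bob: $627.05

Alice: $845.95, Bob: $627.05


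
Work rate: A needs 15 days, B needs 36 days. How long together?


Rate of A = 1/15 per day
Rate of B = 1/36 per day
Combined rate = 1/15 + 1/36 = 51/540 ≈ 0.0944 per day
Days = 1 / combined rate = 540/51
≈ 10.59 days

10.59 days


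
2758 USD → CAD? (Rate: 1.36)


Amount × rate = 2758 × 1.36
= 3750.88 CAD

3750.88 CAD


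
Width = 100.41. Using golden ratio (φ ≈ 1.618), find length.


φ = (1 + √5) / 2 ≈ 1.618
Length = width × φ = 100.41 × 1.618 = 162.46338
≈ 162.46

162.46


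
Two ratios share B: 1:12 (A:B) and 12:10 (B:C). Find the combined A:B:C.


Match B: multiply A:B by 12 → 12:144
Multiply B:C by 12 → 144:120
Combined: 12:144:120
GCD = 12
= 1:12:10

1:12:10


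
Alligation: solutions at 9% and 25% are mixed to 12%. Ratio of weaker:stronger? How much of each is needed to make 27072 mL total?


Let x parts of 9% mix with y parts of 25%.
9x + 25y = 12(x + y)
9x + 25y = 12x + 12y
x(9 - 12) = y(12 - 25)
x/y = (25 - 12)/(12 - 9) = 13/3
Simplify: 13:3
Total parts = 16; one part = 27072/16 = 1692.00 mL
9% solution: 13×1692.00 = 21996.00 mL
25% solution: 3×1692.00 = 5076.00 mL
= ratio 13:3; 21996.00 mL and 5076.00 mL

ratio 13:3; 21996.00 mL and 5076.00 mL


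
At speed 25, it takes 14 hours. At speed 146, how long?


Inverse proportion: x × y = constant
k = 25 × 14 = 350
y₂ = k / 146 = 350 / 146
= 2.40

2.40


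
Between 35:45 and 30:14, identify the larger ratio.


35/45 = 0.7778
30/14 = 2.1429
0.7778 < 2.1429, so 35:45 is less
= 30:14

30:14


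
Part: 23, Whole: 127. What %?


Percentage = (part / whole) × 100
= (23 / 127) × 100
≈ 18.11%

18.11%


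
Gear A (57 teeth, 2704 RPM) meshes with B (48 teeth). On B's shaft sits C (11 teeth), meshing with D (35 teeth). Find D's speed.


Stage 1: RPM_B = RPM_A × t_A/t_B = 2704 × 57/48 = 154128/48 = 3211.00
B and C share a shaft → RPM_C = RPM_B
Stage 2: RPM_D = RPM_C × t_C/t_D = RPM_A × (t_A×t_C)/(t_B×t_D)
Overall ratio = (57×11)/(48×35) = 627/1680
RPM_D = 2704 × 627/1680 = 1695408/1680
≈ 1009.17 RPM

1009.17 RPM


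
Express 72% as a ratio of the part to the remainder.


72% means 72 parts out of 100; remainder = 28
Part : remainder = 72:28
GCD = 4
= 18:7

18:7


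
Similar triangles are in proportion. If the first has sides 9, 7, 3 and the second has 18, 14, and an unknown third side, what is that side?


Scale factor = 18/9 = 2
Missing side = 3 × 2
= 6.0

6.0


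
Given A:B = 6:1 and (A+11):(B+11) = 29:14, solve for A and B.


Let A = 6k, B = 1k.
(6k + 11) / (1k + 11) = 29/14
Cross-multiply: 14(6k + 11) = 29(1k + 11)
84k + 154 = 29k + 319
84k - 29k = 319 - 154
55k = 165
k = 165/55 = 3
A = 6×3 = 18, B = 1×3 = 3
= A = 18, B = 3

A = 18, B = 3


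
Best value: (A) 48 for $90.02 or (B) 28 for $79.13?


Deal A: $90.02/48 = $1.8754/unit
Deal B: $79.13/28 = $2.8261/unit
A is cheaper per unit
= Deal A

Deal A


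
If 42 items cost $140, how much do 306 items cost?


Direct proportion: y/x = constant
k = 140/42 ≈ 3.3333
y₂ = k × 306 = 140 × 306 / 42 = 42840/42
= 1020.00

1020.00


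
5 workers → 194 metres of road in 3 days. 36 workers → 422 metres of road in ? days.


Days ∝ work / workers, so d₂ = d₁ × (m₁/m₂) × (w₂/w₁)
Workers factor (inverse): 5/36 ≈ 0.1389
Work factor (direct): 422/194 ≈ 2.1753
d₂ = 3 × 5/36 × 422/194 = (3 × 5 × 422) / (36 × 194) = 6330/6984
≈ 0.91 days

0.91 days


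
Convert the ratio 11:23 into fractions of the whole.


Total parts = 11 + 23 = 34
First part: 11/34 = 11/34
Second part: 23/34 = 23/34
= 11/34 and 23/34

11/34 and 23/34


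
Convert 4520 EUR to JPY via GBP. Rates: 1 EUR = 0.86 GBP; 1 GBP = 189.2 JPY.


Step 1: 4520 EUR × 0.86 = 3887.20 GBP
Step 2: 3887.20 GBP × 189.2 = 735458.24 JPY
Implied rate EUR→JPY = 0.86 × 189.2 = 162.7120
= 735458.24 JPY

735458.24 JPY


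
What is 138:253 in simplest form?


GCD(138, 253) = 23
138/23 : 253/23
= 6:11

6:11


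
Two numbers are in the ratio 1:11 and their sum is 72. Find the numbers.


Let A = 1k, B = 11k.
1k + 11k = 72
12k = 72 → k = 72/12 = 6
A = 1×6 = 6, B = 11×6 = 66
= A = 6, B = 66

A = 6, B = 66


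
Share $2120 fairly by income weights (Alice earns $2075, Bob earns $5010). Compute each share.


Total income = 2075 + 5010 = $7085
Alice: $2120 × 2075/7085 = $620.89
Bob: $2120 × 5010/7085 = $1499.11
= Alice: $620.89, Bob: $1499.11

Alice: $620.89, Bob: $1499.11


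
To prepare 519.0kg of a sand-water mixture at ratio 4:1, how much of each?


Total parts = 4 + 1 = 5
sand: 519.0 × 4/5 = 415.2kg
water: 519.0 × 1/5 = 103.8kg
= 415.2kg and 103.8kg

415.2kg and 103.8kg


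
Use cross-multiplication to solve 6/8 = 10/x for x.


Cross multiply: 6 × x = 8 × 10
6x = 80
x = 80 / 6
= 13.33

13.33


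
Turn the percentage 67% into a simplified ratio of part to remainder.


67% means 67 parts out of 100; remainder = 33
Part : remainder = 67:33
GCD = 1
= 67:33

67:33


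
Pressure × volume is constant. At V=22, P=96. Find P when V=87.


Inverse proportion: x × y = constant
k = 22 × 96 = 2112
y₂ = k / 87 = 2112 / 87
= 24.28

24.28


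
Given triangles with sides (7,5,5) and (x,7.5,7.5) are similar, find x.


Scale factor = 7.5/5 = 1.5
Missing side = 7 × 1.5
= 10.5

10.5


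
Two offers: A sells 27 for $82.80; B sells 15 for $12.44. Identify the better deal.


Deal A: $82.80/27 = $3.0667/unit
Deal B: $12.44/15 = $0.8293/unit
B is cheaper per unit
= Deal B

Deal B


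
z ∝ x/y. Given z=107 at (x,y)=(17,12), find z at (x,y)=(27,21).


z = k·x/y
Solve for k using the known point: k = z·y/x = 107×12/17 = 1284/17 ≈ 75.5294
Now evaluate at x=27, y=21:
z = k × 27 / 21 = (1284 × 27) / (17 × 21) = 34668/357
≈ 97.1092

97.1092


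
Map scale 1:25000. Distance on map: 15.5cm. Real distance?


Real distance = map distance × scale
= 15.5cm × 25000
= 387500 cm = 3875.0 m
= 3.875 km

3.875 km


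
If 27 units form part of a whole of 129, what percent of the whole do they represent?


Percentage = (part / whole) × 100
= (27 / 129) × 100
≈ 20.93%

20.93%


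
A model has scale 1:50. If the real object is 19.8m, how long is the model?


Model size = real / scale
= 19.8 / 50
= 0.3960 m

0.3960 m


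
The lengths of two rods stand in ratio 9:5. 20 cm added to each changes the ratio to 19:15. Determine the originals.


Let A = 9k, B = 5k.
(9k + 20) / (5k + 20) = 19/15
Cross-multiply: 15(9k + 20) = 19(5k + 20)
135k + 300 = 95k + 380
135k - 95k = 380 - 300
40k = 80
k = 80/40 = 2
A = 9×2 = 18, B = 5×2 = 10
= A = 18, B = 10

A = 18, B = 10


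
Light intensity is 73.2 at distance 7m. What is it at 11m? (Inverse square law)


I₁d₁² = I₂d₂²
I₂ = I₁ × (d₁/d₂)²
= 73.2 × (7/11)²
= 73.2 × 49/121
= 3586.8/121
≈ 29.6430

29.6430


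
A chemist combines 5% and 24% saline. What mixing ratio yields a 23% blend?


Let x parts of 5% mix with y parts of 24%.
5x + 24y = 23(x + y)
5x + 24y = 23x + 23y
x(5 - 23) = y(23 - 24)
x/y = (24 - 23)/(23 - 5) = 1/18
Simplify: 1:18
= 1:18

1:18


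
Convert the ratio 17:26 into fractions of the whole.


Total parts = 17 + 26 = 43
First part: 17/43 = 17/43
Second part: 26/43 = 26/43
= 17/43 and 26/43

17/43 and 26/43


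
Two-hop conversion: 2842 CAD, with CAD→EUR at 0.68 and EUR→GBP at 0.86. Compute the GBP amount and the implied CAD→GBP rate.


Step 1: 2842 CAD × 0.68 = 1932.56 EUR
Step 2: 1932.56 EUR × 0.86 = 1662.00 GBP
Implied rate CAD→GBP = 0.68 × 0.86 = 0.5848
= 1662.00 GBP; implied rate 0.5848 GBP/CAD

1662.00 GBP; implied rate 0.5848 GBP/CAD


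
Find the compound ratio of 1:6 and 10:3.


Compound ratio = (1×10) : (6×3)
= 10:18
GCD = 2
= 5:9

5:9


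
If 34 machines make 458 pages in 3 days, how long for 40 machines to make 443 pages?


Days ∝ work / workers, so d₂ = d₁ × (m₁/m₂) × (w₂/w₁)
Workers factor (inverse): 34/40 = 0.8500
Work factor (direct): 443/458 ≈ 0.9672
d₂ = 3 × 34/40 × 443/458 = (3 × 34 × 443) / (40 × 458) = 45186/18320
≈ 2.47 days

2.47 days


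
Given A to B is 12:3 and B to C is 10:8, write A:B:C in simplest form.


Match B: multiply A:B by 10 → 120:30
Multiply B:C by 3 → 30:24
Combined: 120:30:24
GCD = 6
= 20:5:4

20:5:4


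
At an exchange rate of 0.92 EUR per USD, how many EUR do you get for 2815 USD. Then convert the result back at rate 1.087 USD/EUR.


Amount × rate = 2815 × 0.92 = 2589.80 EUR
Round-trip: 2589.80 × 1.087 = 2815.11 USD
= 2589.80 EUR, then 2815.11 USD

2589.80 EUR, then 2815.11 USD


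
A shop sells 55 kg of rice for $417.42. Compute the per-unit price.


Unit rate = total / quantity
= 417.42 / 55
= $7.59 per unit

$7.59 per unit


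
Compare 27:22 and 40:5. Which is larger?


27/22 = 1.2273
40/5 = 8.0000
1.2273 < 8.0000, so 27:22 is less
= 40:5

40:5


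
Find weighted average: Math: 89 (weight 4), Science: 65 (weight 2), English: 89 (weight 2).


Numerator = 89×4 + 65×2 + 89×2
= 356 + 130 + 178
= 664
Total weight = 8
Weighted avg = 664/8
= 83.00

83.00


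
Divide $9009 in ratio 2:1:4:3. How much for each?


Total parts = 2 + 1 + 4 + 3 = 10
Part 1: 9009 × 2/10 = 1801.80
Part 2: 9009 × 1/10 = 900.90
Part 3: 9009 × 4/10 = 3603.60
Part 4: 9009 × 3/10 = 2702.70
= Part 1: $1801.80, Part 2: $900.90, Part 3: $3603.60, Part 4: $2702.70

Part 1: $1801.80, Part 2: $900.90, Part 3: $3603.60, Part 4: $2702.70


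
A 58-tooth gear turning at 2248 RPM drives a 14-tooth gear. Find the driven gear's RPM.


Gear ratio = 58:14 = 29:7
RPM_B = RPM_A × (teeth_A / teeth_B)
= 2248 × (58/14)
= 9313.1 RPM

9313.1 RPM


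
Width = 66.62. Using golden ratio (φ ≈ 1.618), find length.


φ = (1 + √5) / 2 ≈ 1.618
Length = width × φ = 66.62 × 1.618 = 107.79116
≈ 107.79

107.79


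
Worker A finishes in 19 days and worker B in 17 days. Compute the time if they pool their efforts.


Rate of A = 1/19 per day
Rate of B = 1/17 per day
Combined rate = 1/19 + 1/17 = 36/323 ≈ 0.1115 per day
Days = 1 / combined rate = 323/36
≈ 8.97 days

8.97 days


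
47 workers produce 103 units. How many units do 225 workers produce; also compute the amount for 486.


Direct proportion: y/x = constant
k = 103/47 ≈ 2.1915
y at x=225: k × 225 = 103 × 225 / 47 = 23175/47 ≈ 493.09
y at x=486: k × 486 = 103 × 486 / 47 = 50058/47 ≈ 1065.06
= 493.09 and 1065.06

493.09 and 1065.06


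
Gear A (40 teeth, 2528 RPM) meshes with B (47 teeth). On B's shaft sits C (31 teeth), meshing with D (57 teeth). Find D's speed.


Stage 1: RPM_B = RPM_A × t_A/t_B = 2528 × 40/47 = 101120/47 ≈ 2151.49
B and C share a shaft → RPM_C = RPM_B
Stage 2: RPM_D = RPM_C × t_C/t_D = RPM_A × (t_A×t_C)/(t_B×t_D)
Overall ratio = (40×31)/(47×57) = 1240/2679
RPM_D = 2528 × 1240/2679 = 3134720/2679
≈ 1170.11 RPM

1170.11 RPM


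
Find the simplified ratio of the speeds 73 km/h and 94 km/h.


Ratio = 73:94
GCD = 1
Simplified = 73:94
Time ratio (same distance) = 94:73
Speed ratio = 73:94

73:94


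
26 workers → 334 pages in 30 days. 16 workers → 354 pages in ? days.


Days ∝ work / workers, so d₂ = d₁ × (m₁/m₂) × (w₂/w₁)
Workers factor (inverse): 26/16 = 1.6250
Work factor (direct): 354/334 ≈ 1.0599
d₂ = 30 × 26/16 × 354/334 = (30 × 26 × 354) / (16 × 334) = 276120/5344
≈ 51.67 days

51.67 days


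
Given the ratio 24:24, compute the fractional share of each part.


Total parts = 24 + 24 = 48
First part: 24/48 = 1/2
Second part: 24/48 = 1/2
= 1/2 and 1/2

1/2 and 1/2


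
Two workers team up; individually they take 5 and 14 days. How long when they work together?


Rate of A = 1/5 per day
Rate of B = 1/14 per day
Combined rate = 1/5 + 1/14 = 19/70 ≈ 0.2714 per day
Days = 1 / combined rate = 70/19
≈ 3.68 days

3.68 days


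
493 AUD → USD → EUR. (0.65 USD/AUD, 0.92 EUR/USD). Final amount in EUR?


Step 1: 493 AUD × 0.65 = 320.45 USD
Step 2: 320.45 USD × 0.92 = 294.81 EUR
Implied rate AUD→EUR = 0.65 × 0.92 = 0.5980
= 294.81 EUR

294.81 EUR


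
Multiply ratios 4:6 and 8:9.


Compound ratio = (4×8) : (6×9)
= 32:54
GCD = 2
= 16:27

16:27


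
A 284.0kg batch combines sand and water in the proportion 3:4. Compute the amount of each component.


Total parts = 3 + 4 = 7
sand: 284.0 × 3/7 = 121.7kg
water: 284.0 × 4/7 = 162.3kg
= 121.7kg and 162.3kg

121.7kg and 162.3kg


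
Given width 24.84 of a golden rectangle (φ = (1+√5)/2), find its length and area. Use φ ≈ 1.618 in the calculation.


φ = (1 + √5) / 2 ≈ 1.618
Length = width × φ = 24.84 × 1.618 = 40.19112
≈ 40.19
Area = width × length = 24.84 × 40.19112 = 998.3474208 ≈ 998.35
= Length: 40.19, Area: 998.35

Length: 40.19, Area: 998.35


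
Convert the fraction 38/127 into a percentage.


Percentage = (part / whole) × 100
= (38 / 127) × 100
≈ 29.92%

29.92%


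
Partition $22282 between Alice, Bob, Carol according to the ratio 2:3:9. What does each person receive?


Total parts = 2 + 3 + 9 = 14
Alice: 22282 × 2/14 = 3183.14
Bob: 22282 × 3/14 = 4774.71
Carol: 22282 × 9/14 = 14324.14
= Alice: $3183.14, Bob: $4774.71, Carol: $14324.14

Alice: $3183.14, Bob: $4774.71, Carol: $14324.14


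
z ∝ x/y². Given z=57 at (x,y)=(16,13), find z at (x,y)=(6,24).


z = k·x/y²
Solve for k using the known point: k = z·y²/x = 57×169/16 = 9633/16 = 602.0625
Now evaluate at x=6, y=24:
z = k × 6 / 576 = (9633 × 6) / (16 × 576) = 57798/9216
≈ 6.2715

6.2715


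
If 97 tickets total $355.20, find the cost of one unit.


Unit rate = total / quantity
= 355.20 / 97
= $3.66 per unit

$3.66 per unit


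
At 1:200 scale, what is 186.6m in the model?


Model size = real / scale
= 186.6 / 200
= 0.9330 m

0.9330 m


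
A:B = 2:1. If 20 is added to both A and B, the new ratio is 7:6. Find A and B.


Let A = 2k, B = 1k.
(2k + 20) / (1k + 20) = 7/6
Cross-multiply: 6(2k + 20) = 7(1k + 20)
12k + 120 = 7k + 140
12k - 7k = 140 - 120
5k = 20
k = 20/5 = 4
A = 2×4 = 8, B = 1×4 = 4
= A = 8, B = 4

A = 8, B = 4


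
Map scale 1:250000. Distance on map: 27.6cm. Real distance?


Real distance = map distance × scale
= 27.6cm × 250000
= 6900000 cm = 69000.0 m
= 69.000 km

69.000 km


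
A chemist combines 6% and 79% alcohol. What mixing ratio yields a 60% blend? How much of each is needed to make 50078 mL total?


Let x parts of 6% mix with y parts of 79%.
6x + 79y = 60(x + y)
6x + 79y = 60x + 60y
x(6 - 60) = y(60 - 79)
x/y = (79 - 60)/(60 - 6) = 19/54
Simplify: 19:54
Total parts = 73; one part = 50078/73 = 686.00 mL
6% solution: 19×686.00 = 13034.00 mL
79% solution: 54×686.00 = 37044.00 mL
= ratio 19:54; 13034.00 mL and 37044.00 mL

ratio 19:54; 13034.00 mL and 37044.00 mL


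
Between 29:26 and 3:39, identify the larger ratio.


29/26 = 1.1154
3/39 = 0.0769
1.1154 > 0.0769, so 29:26 is greater
= 29:26

29:26


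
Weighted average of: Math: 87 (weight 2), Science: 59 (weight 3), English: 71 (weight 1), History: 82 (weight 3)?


Numerator = 87×2 + 59×3 + 71×1 + 82×3
= 174 + 177 + 71 + 246
= 668
Total weight = 9
Weighted avg = 668/9
= 74.22

74.22


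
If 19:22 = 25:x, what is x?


Cross multiply: 19 × x = 22 × 25
19x = 550
x = 550 / 19
= 28.95

28.95


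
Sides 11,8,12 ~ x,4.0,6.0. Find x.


Scale factor = 4.0/8 = 0.5
Missing side = 11 × 0.5
= 5.5

5.5


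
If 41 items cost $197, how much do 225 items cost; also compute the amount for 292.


Direct proportion: y/x = constant
k = 197/41 ≈ 4.8049
y at x=225: k × 225 = 197 × 225 / 41 = 44325/41 ≈ 1081.10
y at x=292: k × 292 = 197 × 292 / 41 = 57524/41 ≈ 1403.02
= 1081.10 and 1403.02

1081.10 and 1403.02


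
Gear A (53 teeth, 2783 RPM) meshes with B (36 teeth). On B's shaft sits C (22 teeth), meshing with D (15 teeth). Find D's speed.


Stage 1: RPM_B = RPM_A × t_A/t_B = 2783 × 53/36 = 147499/36 ≈ 4097.19
B and C share a shaft → RPM_C = RPM_B
Stage 2: RPM_D = RPM_C × t_C/t_D = RPM_A × (t_A×t_C)/(t_B×t_D)
Overall ratio = (53×22)/(36×15) = 1166/540
RPM_D = 2783 × 1166/540 = 3244978/540
≈ 6009.22 RPM

6009.22 RPM


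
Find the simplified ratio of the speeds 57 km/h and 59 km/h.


Ratio = 57:59
GCD = 1
Simplified = 57:59
Time ratio (same distance) = 59:57
Speed ratio = 57:59

57:59


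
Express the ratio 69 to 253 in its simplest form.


GCD(69, 253) = 23
69/23 : 253/23
= 3:11

3:11


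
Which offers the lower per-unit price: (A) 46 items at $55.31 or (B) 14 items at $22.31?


Deal A: $55.31/46 = $1.2024/unit
Deal B: $22.31/14 = $1.5936/unit
A is cheaper per unit
= Deal A

Deal A


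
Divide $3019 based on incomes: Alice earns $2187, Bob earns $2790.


Total income = 2187 + 2790 = $4977
Alice: $3019 × 2187/4977 = $1326.61
Bob: $3019 × 2790/4977 = $1692.39
= Alice: $1326.61, Bob: $1692.39

Alice: $1326.61, Bob: $1692.39


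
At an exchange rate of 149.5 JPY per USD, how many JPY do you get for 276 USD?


Amount × rate = 276 × 149.5
= 41262.00 JPY

41262.00 JPY


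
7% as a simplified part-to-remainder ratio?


7% means 7 parts out of 100; remainder = 93
Part : remainder = 7:93
GCD = 1
= 7:93

7:93


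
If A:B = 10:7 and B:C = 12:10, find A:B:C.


Match B: multiply A:B by 12 → 120:84
Multiply B:C by 7 → 84:70
Combined: 120:84:70
GCD = 2
= 60:42:35

60:42:35


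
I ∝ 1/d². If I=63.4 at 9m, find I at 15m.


I₁d₁² = I₂d₂²
I₂ = I₁ × (d₁/d₂)²
= 63.4 × (9/15)²
= 63.4 × 81/225
= 5135.4/225
= 22.8240

22.8240


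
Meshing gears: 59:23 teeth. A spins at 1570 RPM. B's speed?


Gear ratio = 59:23 = 59:23
RPM_B = RPM_A × (teeth_A / teeth_B)
= 1570 × (59/23)
= 4027.4 RPM

4027.4 RPM


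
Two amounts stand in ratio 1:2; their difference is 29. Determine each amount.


Let A = 1k, B = 2k.
2k - 1k = 29
1k = 29 → k = 29/1 = 29
A = 1×29 = 29, B = 2×29 = 58
= A = 29, B = 58

A = 29, B = 58


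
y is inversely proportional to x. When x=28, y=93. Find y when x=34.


Inverse proportion: x × y = constant
k = 28 × 93 = 2604
y₂ = k / 34 = 2604 / 34
= 76.59

76.59


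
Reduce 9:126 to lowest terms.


GCD(9, 126) = 9
9/9 : 126/9
= 1:14

1:14


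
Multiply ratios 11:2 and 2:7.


Compound ratio = (11×2) : (2×7)
= 22:14
GCD = 2
= 11:7

11:7


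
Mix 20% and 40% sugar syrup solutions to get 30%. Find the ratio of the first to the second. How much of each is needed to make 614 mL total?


Let x parts of 20% mix with y parts of 40%.
20x + 40y = 30(x + y)
20x + 40y = 30x + 30y
x(20 - 30) = y(30 - 40)
x/y = (40 - 30)/(30 - 20) = 10/10
Simplify: 1:1
Total parts = 2; one part = 614/2 = 307.00 mL
20% solution: 1×307.00 = 307.00 mL
40% solution: 1×307.00 = 307.00 mL
= ratio 1:1; 307.00 mL and 307.00 mL

ratio 1:1; 307.00 mL and 307.00 mL


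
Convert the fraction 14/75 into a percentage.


Percentage = (part / whole) × 100
= (14 / 75) × 100
≈ 18.67%

18.67%


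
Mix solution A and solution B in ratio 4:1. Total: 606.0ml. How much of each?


Total parts = 4 + 1 = 5
solution A: 606.0 × 4/5 = 484.8ml
solution B: 606.0 × 1/5 = 121.2ml
= 484.8ml and 121.2ml

484.8ml and 121.2ml


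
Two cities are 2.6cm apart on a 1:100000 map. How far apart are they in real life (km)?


Real distance = map distance × scale
= 2.6cm × 100000
= 260000 cm = 2600.0 m
= 2.600 km

2.600 km


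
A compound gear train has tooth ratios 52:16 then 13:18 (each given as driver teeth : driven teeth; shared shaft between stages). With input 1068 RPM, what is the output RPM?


Stage 1: RPM_B = RPM_A × t_A/t_B = 1068 × 52/16 = 55536/16 = 3471.00
B and C share a shaft → RPM_C = RPM_B
Stage 2: RPM_D = RPM_C × t_C/t_D = RPM_A × (t_A×t_C)/(t_B×t_D)
Overall ratio = (52×13)/(16×18) = 676/288
RPM_D = 1068 × 676/288 = 721968/288
≈ 2506.83 RPM

2506.83 RPM


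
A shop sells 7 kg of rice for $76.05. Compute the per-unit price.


Unit rate = total / quantity
= 76.05 / 7
= $10.86 per unit

$10.86 per unit


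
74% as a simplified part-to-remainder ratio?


74% means 74 parts out of 100; remainder = 26
Part : remainder = 74:26
GCD = 2
= 37:13

37:13


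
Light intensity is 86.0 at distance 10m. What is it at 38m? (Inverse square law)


I₁d₁² = I₂d₂²
I₂ = I₁ × (d₁/d₂)²
= 86.0 × (10/38)²
= 86.0 × 100/1444
= 8600/1444
≈ 5.9557

5.9557


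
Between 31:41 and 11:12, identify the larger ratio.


31/41 = 0.7561
11/12 = 0.9167
0.7561 < 0.9167, so 31:41 is less
= 11:12

11:12


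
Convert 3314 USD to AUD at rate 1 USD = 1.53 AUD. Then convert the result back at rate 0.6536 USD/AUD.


Amount × rate = 3314 × 1.53 = 5070.42 AUD
Round-trip: 5070.42 × 0.6536 = 3314.03 USD
= 5070.42 AUD, then 3314.03 USD

5070.42 AUD, then 3314.03 USD


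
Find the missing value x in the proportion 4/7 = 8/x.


Cross multiply: 4 × x = 7 × 8
4x = 56
x = 56 / 4
= 14.00

14.00


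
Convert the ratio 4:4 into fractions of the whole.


Total parts = 4 + 4 = 8
First part: 4/8 = 1/2
Second part: 4/8 = 1/2
= 1/2 and 1/2

1/2 and 1/2


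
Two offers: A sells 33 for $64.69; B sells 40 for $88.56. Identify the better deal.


Deal A: $64.69/33 = $1.9603/unit
Deal B: $88.56/40 = $2.2140/unit
A is cheaper per unit
= Deal A

Deal A


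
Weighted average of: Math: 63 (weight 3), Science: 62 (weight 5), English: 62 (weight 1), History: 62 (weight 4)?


Numerator = 63×3 + 62×5 + 62×1 + 62×4
= 189 + 310 + 62 + 248
= 809
Total weight = 13
Weighted avg = 809/13
= 62.23

62.23


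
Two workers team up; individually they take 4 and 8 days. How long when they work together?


Rate of A = 1/4 per day
Rate of B = 1/8 per day
Combined rate = 1/4 + 1/8 = 12/32 = 0.3750 per day
Days = 1 / combined rate = 32/12
≈ 2.67 days

2.67 days


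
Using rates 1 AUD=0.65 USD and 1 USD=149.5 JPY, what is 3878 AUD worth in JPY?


Step 1: 3878 AUD × 0.65 = 2520.70 USD
Step 2: 2520.70 USD × 149.5 = 376844.65 JPY
Implied rate AUD→JPY = 0.65 × 149.5 = 97.1750
= 376844.65 JPY

376844.65 JPY


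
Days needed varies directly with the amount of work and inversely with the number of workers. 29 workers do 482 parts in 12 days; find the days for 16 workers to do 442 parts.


Days ∝ work / workers, so d₂ = d₁ × (m₁/m₂) × (w₂/w₁)
Workers factor (inverse): 29/16 = 1.8125
Work factor (direct): 442/482 ≈ 0.9170
d₂ = 12 × 29/16 × 442/482 = (12 × 29 × 442) / (16 × 482) = 153816/7712
≈ 19.95 days

19.95 days


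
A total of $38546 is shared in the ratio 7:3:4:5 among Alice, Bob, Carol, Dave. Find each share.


Total parts = 7 + 3 + 4 + 5 = 19
Alice: 38546 × 7/19 = 14201.16
Bob: 38546 × 3/19 = 6086.21
Carol: 38546 × 4/19 = 8114.95
Dave: 38546 × 5/19 = 10143.68
= Alice: $14201.16, Bob: $6086.21, Carol: $8114.95, Dave: $10143.68

Alice: $14201.16, Bob: $6086.21, Carol: $8114.95, Dave: $10143.68


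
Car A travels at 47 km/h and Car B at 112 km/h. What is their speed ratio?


Ratio = 47:112
GCD = 1
Simplified = 47:112
Time ratio (same distance) = 112:47
Speed ratio = 47:112

47:112


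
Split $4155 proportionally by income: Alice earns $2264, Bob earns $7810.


Total income = 2264 + 7810 = $10074
Alice: $4155 × 2264/10074 = $933.78
Bob: $4155 × 7810/10074 = $3221.22
= Alice: $933.78, Bob: $3221.22

Alice: $933.78, Bob: $3221.22


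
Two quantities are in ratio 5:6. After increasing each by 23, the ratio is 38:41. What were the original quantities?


Let A = 5k, B = 6k.
(5k + 23) / (6k + 23) = 38/41
Cross-multiply: 41(5k + 23) = 38(6k + 23)
205k + 943 = 228k + 874
205k - 228k = 874 - 943
-23k = -69
k = -69/-23 = 3
A = 5×3 = 15, B = 6×3 = 18
= A = 15, B = 18

A = 15, B = 18


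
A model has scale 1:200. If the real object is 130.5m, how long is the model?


Model size = real / scale
= 130.5 / 200
= 0.6525 m

0.6525 m


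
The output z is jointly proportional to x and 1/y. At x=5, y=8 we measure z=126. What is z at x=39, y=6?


z = k·x/y
Solve for k using the known point: k = z·y/x = 126×8/5 = 1008/5 = 201.6000
Now evaluate at x=39, y=6:
z = k × 39 / 6 = (1008 × 39) / (5 × 6) = 39312/30
= 1310.4000

1310.4000


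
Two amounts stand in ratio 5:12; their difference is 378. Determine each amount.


Let A = 5k, B = 12k.
12k - 5k = 378
7k = 378 → k = 378/7 = 54
A = 5×54 = 270, B = 12×54 = 648
= A = 270, B = 648

A = 270, B = 648


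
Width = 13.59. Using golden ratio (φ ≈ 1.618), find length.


φ = (1 + √5) / 2 ≈ 1.618
Length = width × φ = 13.59 × 1.618 = 21.98862
≈ 21.99

21.99


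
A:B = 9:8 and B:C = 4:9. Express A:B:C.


Match B: multiply A:B by 4 → 36:32
Multiply B:C by 8 → 32:72
Combined: 36:32:72
GCD = 4
= 9:8:18

9:8:18


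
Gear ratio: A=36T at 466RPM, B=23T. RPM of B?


Gear ratio = 36:23 = 36:23
RPM_B = RPM_A × (teeth_A / teeth_B)
= 466 × (36/23)
= 729.4 RPM

729.4 RPM


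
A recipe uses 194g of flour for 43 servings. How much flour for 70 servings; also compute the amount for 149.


Direct proportion: y/x = constant
k = 194/43 ≈ 4.5116
y at x=70: k × 70 = 194 × 70 / 43 = 13580/43 ≈ 315.81
y at x=149: k × 149 = 194 × 149 / 43 = 28906/43 ≈ 672.23
= 315.81 and 672.23

315.81 and 672.23


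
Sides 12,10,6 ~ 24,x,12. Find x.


Scale factor = 24/12 = 2
Missing side = 10 × 2
= 20.0

20.0


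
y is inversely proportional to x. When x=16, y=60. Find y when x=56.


Inverse proportion: x × y = constant
k = 16 × 60 = 960
y₂ = k / 56 = 960 / 56
= 17.14

17.14


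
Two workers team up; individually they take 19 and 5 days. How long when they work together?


Rate of A = 1/19 per day
Rate of B = 1/5 per day
Combined rate = 1/19 + 1/5 = 24/95 ≈ 0.2526 per day
Days = 1 / combined rate = 95/24
≈ 3.96 days

3.96 days


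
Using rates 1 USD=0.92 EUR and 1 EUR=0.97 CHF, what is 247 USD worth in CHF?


Step 1: 247 USD × 0.92 = 227.24 EUR
Step 2: 227.24 EUR × 0.97 = 220.42 CHF
Implied rate USD→CHF = 0.92 × 0.97 = 0.8924
= 220.42 CHF

220.42 CHF


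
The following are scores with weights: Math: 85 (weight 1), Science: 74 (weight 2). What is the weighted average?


Numerator = 85×1 + 74×2
= 85 + 148
= 233
Total weight = 3
Weighted avg = 233/3
= 77.67

77.67


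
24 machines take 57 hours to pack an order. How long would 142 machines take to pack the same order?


Inverse proportion: x × y = constant
k = 24 × 57 = 1368
y₂ = k / 142 = 1368 / 142
= 9.63

9.63


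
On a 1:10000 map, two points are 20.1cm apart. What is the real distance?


Real distance = map distance × scale
= 20.1cm × 10000
= 201000 cm = 2010.0 m
= 2.010 km

2.010 km


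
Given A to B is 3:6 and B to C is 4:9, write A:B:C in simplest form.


Match B: multiply A:B by 4 → 12:24
Multiply B:C by 6 → 24:54
Combined: 12:24:54
GCD = 6
= 2:4:9

2:4:9


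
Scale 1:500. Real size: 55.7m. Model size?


Model size = real / scale
= 55.7 / 500
= 0.1114 m

0.1114 m


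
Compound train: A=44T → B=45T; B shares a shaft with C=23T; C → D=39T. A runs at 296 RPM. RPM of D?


Stage 1: RPM_B = RPM_A × t_A/t_B = 296 × 44/45 = 13024/45 ≈ 289.42
B and C share a shaft → RPM_C = RPM_B
Stage 2: RPM_D = RPM_C × t_C/t_D = RPM_A × (t_A×t_C)/(t_B×t_D)
Overall ratio = (44×23)/(45×39) = 1012/1755
RPM_D = 296 × 1012/1755 = 299552/1755
≈ 170.68 RPM

170.68 RPM


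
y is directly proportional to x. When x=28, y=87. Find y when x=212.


Direct proportion: y/x = constant
k = 87/28 ≈ 3.1071
y₂ = k × 212 = 87 × 212 / 28 = 18444/28
≈ 658.71

658.71


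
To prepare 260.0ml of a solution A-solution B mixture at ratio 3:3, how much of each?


Total parts = 3 + 3 = 6
solution A: 260.0 × 3/6 = 130.0ml
solution B: 260.0 × 3/6 = 130.0ml
= 130.0ml and 130.0ml

130.0ml and 130.0ml


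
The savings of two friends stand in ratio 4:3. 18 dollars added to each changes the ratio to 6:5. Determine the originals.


Let A = 4k, B = 3k.
(4k + 18) / (3k + 18) = 6/5
Cross-multiply: 5(4k + 18) = 6(3k + 18)
20k + 90 = 18k + 108
20k - 18k = 108 - 90
2k = 18
k = 18/2 = 9
A = 4×9 = 36, B = 3×9 = 27
= A = 36, B = 27

A = 36, B = 27


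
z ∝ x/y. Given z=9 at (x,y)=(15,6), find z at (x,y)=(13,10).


z = k·x/y
Solve for k using the known point: k = z·y/x = 9×6/15 = 54/15 = 3.6000
Now evaluate at x=13, y=10:
z = k × 13 / 10 = (54 × 13) / (15 × 10) = 702/150
= 4.6800

4.6800


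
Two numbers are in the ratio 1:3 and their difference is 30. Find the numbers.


Let A = 1k, B = 3k.
3k - 1k = 30
2k = 30 → k = 30/2 = 15
A = 1×15 = 15, B = 3×15 = 45
= A = 15, B = 45

A = 15, B = 45


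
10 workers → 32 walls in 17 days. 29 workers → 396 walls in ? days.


Days ∝ work / workers, so d₂ = d₁ × (m₁/m₂) × (w₂/w₁)
Workers factor (inverse): 10/29 ≈ 0.3448
Work factor (direct): 396/32 = 12.3750
d₂ = 17 × 10/29 × 396/32 = (17 × 10 × 396) / (29 × 32) = 67320/928
≈ 72.54 days

72.54 days


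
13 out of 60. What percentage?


Percentage = (part / whole) × 100
= (13 / 60) × 100
≈ 21.67%

21.67%


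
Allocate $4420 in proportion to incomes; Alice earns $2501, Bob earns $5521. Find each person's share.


Total income = 2501 + 5521 = $8022
Alice: $4420 × 2501/8022 = $1378.01
Bob: $4420 × 5521/8022 = $3041.99
= Alice: $1378.01, Bob: $3041.99

Alice: $1378.01, Bob: $3041.99


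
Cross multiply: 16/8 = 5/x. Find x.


Cross multiply: 16 × x = 8 × 5
16x = 40
x = 40 / 16
= 2.50

2.50


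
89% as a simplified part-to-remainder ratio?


89% means 89 parts out of 100; remainder = 11
Part : remainder = 89:11
GCD = 1
= 89:11

89:11


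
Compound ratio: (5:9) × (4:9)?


Compound ratio = (5×4) : (9×9)
= 20:81
GCD = 1
= 20:81

20:81


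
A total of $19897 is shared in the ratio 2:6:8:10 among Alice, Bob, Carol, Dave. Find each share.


Total parts = 2 + 6 + 8 + 10 = 26
Alice: 19897 × 2/26 = 1530.54
Bob: 19897 × 6/26 = 4591.62
Carol: 19897 × 8/26 = 6122.15
Dave: 19897 × 10/26 = 7652.69
= Alice: $1530.54, Bob: $4591.62, Carol: $6122.15, Dave: $7652.69

Alice: $1530.54, Bob: $4591.62, Carol: $6122.15, Dave: $7652.69


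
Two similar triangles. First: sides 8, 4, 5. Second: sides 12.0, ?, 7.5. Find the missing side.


Scale factor = 12.0/8 = 1.5
Missing side = 4 × 1.5
= 6.0

6.0


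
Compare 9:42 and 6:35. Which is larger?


9/42 = 0.2143
6/35 = 0.1714
0.2143 > 0.1714, so 9:42 is greater
= 9:42

9:42


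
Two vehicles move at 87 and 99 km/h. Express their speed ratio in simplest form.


Ratio = 87:99
GCD = 3
Simplified = 29:33
Time ratio (same distance) = 33:29
Speed ratio = 29:33

29:33


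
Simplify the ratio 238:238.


GCD(238, 238) = 238
238/238 : 238/238
= 1:1

1:1


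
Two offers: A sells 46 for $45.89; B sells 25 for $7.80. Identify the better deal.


Deal A: $45.89/46 = $0.9976/unit
Deal B: $7.80/25 = $0.3120/unit
B is cheaper per unit
= Deal B

Deal B


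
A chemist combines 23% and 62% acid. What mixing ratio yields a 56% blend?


Let x parts of 23% mix with y parts of 62%.
23x + 62y = 56(x + y)
23x + 62y = 56x + 56y
x(23 - 56) = y(56 - 62)
x/y = (62 - 56)/(56 - 23) = 6/33
Simplify: 2:11
= 2:11

2:11


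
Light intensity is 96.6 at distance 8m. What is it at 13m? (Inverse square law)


I₁d₁² = I₂d₂²
I₂ = I₁ × (d₁/d₂)²
= 96.6 × (8/13)²
= 96.6 × 64/169
= 6182.4/169
≈ 36.5822

36.5822


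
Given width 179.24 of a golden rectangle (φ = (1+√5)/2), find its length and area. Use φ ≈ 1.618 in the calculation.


φ = (1 + √5) / 2 ≈ 1.618
Length = width × φ = 179.24 × 1.618 = 290.01032
≈ 290.01
Area = width × length = 179.24 × 290.01032 = 51981.4497568 ≈ 51981.45
= Length: 290.01, Area: 51981.45

Length: 290.01, Area: 51981.45


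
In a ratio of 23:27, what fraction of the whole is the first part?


Total parts = 23 + 27 = 50
First part: 23/50 = 23/50
= 23/50

23/50


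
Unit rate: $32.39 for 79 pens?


Unit rate = total / quantity
= 32.39 / 79
= $0.41 per unit

$0.41 per unit


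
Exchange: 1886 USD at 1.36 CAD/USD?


Amount × rate = 1886 × 1.36
= 2564.96 CAD

2564.96 CAD


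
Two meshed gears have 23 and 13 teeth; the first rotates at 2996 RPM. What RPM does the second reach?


Gear ratio = 23:13 = 23:13
RPM_B = RPM_A × (teeth_A / teeth_B)
= 2996 × (23/13)
= 5300.6 RPM

5300.6 RPM


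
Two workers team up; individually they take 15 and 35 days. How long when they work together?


Rate of A = 1/15 per day
Rate of B = 1/35 per day
Combined rate = 1/15 + 1/35 = 50/525 ≈ 0.0952 per day
Days = 1 / combined rate = 525/50
= 10.50 days

10.50 days


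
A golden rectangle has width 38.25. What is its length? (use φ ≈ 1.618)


φ = (1 + √5) / 2 ≈ 1.618
Length = width × φ = 38.25 × 1.618 = 61.8885
≈ 61.89

61.89


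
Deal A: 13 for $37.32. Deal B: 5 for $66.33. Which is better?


Deal A: $37.32/13 = $2.8708/unit
Deal B: $66.33/5 = $13.2660/unit
A is cheaper per unit
= Deal A

Deal A


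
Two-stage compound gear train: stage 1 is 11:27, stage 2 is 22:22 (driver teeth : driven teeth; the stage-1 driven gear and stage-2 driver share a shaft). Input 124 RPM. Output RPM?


Stage 1: RPM_B = RPM_A × t_A/t_B = 124 × 11/27 = 1364/27 ≈ 50.52
B and C share a shaft → RPM_C = RPM_B
Stage 2: RPM_D = RPM_C × t_C/t_D = RPM_A × (t_A×t_C)/(t_B×t_D)
Overall ratio = (11×22)/(27×22) = 242/594
RPM_D = 124 × 242/594 = 30008/594
≈ 50.52 RPM

50.52 RPM


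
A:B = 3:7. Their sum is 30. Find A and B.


Let A = 3k, B = 7k.
3k + 7k = 30
10k = 30 → k = 30/10 = 3
A = 3×3 = 9, B = 7×3 = 21
= A = 9, B = 21

A = 9, B = 21


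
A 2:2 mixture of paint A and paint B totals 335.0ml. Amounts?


Total parts = 2 + 2 = 4
paint A: 335.0 × 2/4 = 167.5ml
paint B: 335.0 × 2/4 = 167.5ml
= 167.5ml and 167.5ml

167.5ml and 167.5ml


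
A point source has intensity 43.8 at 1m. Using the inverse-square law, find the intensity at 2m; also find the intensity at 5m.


I₁d₁² = I₂d₂²
I at 2m = 43.8 × (1/2)² = 43.8 × 1/4 = 43.8/4 = 10.9500
I at 5m = 43.8 × (1/5)² = 43.8 × 1/25 = 43.8/25 = 1.7520
= 10.9500 and 1.7520

10.9500 and 1.7520


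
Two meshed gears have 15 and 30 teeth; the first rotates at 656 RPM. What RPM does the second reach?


Gear ratio = 15:30 = 1:2
RPM_B = RPM_A × (teeth_A / teeth_B)
= 656 × (15/30)
= 328.0 RPM

328.0 RPM


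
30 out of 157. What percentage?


Percentage = (part / whole) × 100
= (30 / 157) × 100
≈ 19.11%

19.11%


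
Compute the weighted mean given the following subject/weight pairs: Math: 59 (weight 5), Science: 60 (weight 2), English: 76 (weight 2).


Numerator = 59×5 + 60×2 + 76×2
= 295 + 120 + 152
= 567
Total weight = 9
Weighted avg = 567/9
= 63.00

63.00


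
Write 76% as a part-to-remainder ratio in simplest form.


76% means 76 parts out of 100; remainder = 24
Part : remainder = 76:24
GCD = 4
= 19:6

19:6


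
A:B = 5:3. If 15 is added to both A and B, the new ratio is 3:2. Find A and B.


Let A = 5k, B = 3k.
(5k + 15) / (3k + 15) = 3/2
Cross-multiply: 2(5k + 15) = 3(3k + 15)
10k + 30 = 9k + 45
10k - 9k = 45 - 30
1k = 15
k = 15/1 = 15
A = 5×15 = 75, B = 3×15 = 45
= A = 75, B = 45

A = 75, B = 45


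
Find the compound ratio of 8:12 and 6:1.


Compound ratio = (8×6) : (12×1)
= 48:12
GCD = 12
= 4:1

4:1


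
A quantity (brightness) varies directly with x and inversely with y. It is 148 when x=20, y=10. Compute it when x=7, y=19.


z = k·x/y
Solve for k using the known point: k = z·y/x = 148×10/20 = 1480/20 = 74.0000
Now evaluate at x=7, y=19:
z = k × 7 / 19 = (1480 × 7) / (20 × 19) = 10360/380
≈ 27.2632

27.2632


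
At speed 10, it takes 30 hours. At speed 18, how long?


Inverse proportion: x × y = constant
k = 10 × 30 = 300
y₂ = k / 18 = 300 / 18
= 16.67

16.67


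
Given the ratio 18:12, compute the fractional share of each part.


Total parts = 18 + 12 = 30
First part: 18/30 = 3/5
Second part: 12/30 = 2/5
= 3/5 and 2/5

3/5 and 2/5


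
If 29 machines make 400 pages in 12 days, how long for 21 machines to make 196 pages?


Days ∝ work / workers, so d₂ = d₁ × (m₁/m₂) × (w₂/w₁)
Workers factor (inverse): 29/21 ≈ 1.3810
Work factor (direct): 196/400 = 0.4900
d₂ = 12 × 29/21 × 196/400 = (12 × 29 × 196) / (21 × 400) = 68208/8400
= 8.12 days

8.12 days


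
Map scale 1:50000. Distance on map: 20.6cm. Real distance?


Real distance = map distance × scale
= 20.6cm × 50000
= 1030000 cm = 10300.0 m
= 10.300 km

10.300 km
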